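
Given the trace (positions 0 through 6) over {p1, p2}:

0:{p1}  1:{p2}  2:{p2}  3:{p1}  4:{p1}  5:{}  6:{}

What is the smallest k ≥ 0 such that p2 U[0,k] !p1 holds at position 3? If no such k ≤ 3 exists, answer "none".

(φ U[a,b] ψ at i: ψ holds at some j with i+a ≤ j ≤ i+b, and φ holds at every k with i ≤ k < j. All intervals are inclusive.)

Need earliest j ≥ 3 with !p1, and p2 at every k in [3,j-1].
  j=3: rhs fails.
  j=4: rhs fails.
  j=5: rhs holds but lhs fails at k=3.
  j=6: rhs holds but lhs fails at k=3.
No witness within the range → none.

none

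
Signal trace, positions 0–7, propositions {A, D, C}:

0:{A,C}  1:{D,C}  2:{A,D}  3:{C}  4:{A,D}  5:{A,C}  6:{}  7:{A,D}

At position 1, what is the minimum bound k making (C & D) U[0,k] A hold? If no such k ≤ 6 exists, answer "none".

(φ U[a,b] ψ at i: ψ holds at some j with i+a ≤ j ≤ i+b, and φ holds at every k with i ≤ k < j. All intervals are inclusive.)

Need earliest j ≥ 1 with A, and (C & D) at every k in [1,j-1].
  j=1: rhs fails.
  j=2: rhs holds; lhs holds on [1,1]. k = 1.

1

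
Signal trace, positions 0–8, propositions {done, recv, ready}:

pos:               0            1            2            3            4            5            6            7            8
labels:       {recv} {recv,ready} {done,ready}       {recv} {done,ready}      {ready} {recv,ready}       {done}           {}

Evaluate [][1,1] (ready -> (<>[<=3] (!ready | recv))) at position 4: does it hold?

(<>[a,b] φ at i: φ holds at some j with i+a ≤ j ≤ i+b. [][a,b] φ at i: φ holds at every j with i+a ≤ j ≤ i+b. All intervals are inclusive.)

Check (ready -> (<>[<=3] (!ready | recv))) at every j in [5,5]:
  j=5: antecedent true; consequent holds (witness at 6) → ✓
All positions satisfy it → formula holds.

Holds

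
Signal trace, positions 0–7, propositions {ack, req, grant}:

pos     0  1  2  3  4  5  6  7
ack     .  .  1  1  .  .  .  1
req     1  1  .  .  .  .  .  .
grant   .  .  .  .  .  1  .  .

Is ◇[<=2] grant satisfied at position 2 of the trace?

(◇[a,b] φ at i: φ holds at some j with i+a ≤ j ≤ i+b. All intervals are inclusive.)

Check grant at each j in [2,4]:
  j=2: false
  j=3: false
  j=4: false
No position in the window satisfies it → formula fails.

False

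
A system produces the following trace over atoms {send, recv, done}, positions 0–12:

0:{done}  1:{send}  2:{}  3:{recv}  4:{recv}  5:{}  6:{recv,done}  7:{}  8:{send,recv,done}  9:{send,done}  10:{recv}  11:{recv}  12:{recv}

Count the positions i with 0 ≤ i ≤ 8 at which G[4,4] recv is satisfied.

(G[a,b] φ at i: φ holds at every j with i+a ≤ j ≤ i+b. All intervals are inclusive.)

6

Evaluate at each i in [0,8]:
  i=0: ✓ (all of [4,4])
  i=1: ✗ (fails at j=5)
  i=2: ✓ (all of [6,6])
  i=3: ✗ (fails at j=7)
  i=4: ✓ (all of [8,8])
  i=5: ✗ (fails at j=9)
  i=6: ✓ (all of [10,10])
  i=7: ✓ (all of [11,11])
  i=8: ✓ (all of [12,12])
Positions where it holds: {0, 2, 4, 6, 7, 8} → 6.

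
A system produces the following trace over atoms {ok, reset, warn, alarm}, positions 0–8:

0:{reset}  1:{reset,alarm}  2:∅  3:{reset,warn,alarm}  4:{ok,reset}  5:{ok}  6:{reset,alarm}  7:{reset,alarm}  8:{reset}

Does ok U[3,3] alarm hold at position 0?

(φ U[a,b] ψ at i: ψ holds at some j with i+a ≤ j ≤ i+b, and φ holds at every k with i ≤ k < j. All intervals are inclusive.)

Need some j in [3,3] with alarm, and ok at every k in [0,j-1].
  j=3: alarm holds, but ok fails at k=0 → not this j.
No j in the window works → until fails.

Does not hold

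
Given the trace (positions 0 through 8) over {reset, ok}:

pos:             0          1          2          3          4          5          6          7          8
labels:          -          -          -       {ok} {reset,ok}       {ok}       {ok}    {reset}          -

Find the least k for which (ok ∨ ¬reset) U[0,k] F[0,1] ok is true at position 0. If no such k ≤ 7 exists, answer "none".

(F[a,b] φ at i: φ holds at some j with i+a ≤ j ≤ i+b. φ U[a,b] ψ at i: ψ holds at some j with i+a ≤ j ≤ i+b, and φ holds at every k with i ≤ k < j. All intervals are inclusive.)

Need earliest j ≥ 0 with F[0,1] ok, and (ok ∨ ¬reset) at every k in [0,j-1].
  j=0: rhs fails.
  j=1: rhs fails.
  j=2: rhs holds; lhs holds on [0,1]. k = 2.

2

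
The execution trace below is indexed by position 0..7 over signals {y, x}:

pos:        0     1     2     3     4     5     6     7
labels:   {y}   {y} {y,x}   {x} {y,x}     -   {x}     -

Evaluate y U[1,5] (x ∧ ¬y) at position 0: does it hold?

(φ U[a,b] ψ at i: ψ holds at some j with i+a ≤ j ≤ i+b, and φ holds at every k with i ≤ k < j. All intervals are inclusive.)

Need some j in [1,5] with (x ∧ ¬y), and y at every k in [0,j-1].
  j=1: (x ∧ ¬y) false.
  j=2: (x ∧ ¬y) false.
  j=3: (x ∧ ¬y) holds; y holds at every k in [0,2] → satisfied.

Yes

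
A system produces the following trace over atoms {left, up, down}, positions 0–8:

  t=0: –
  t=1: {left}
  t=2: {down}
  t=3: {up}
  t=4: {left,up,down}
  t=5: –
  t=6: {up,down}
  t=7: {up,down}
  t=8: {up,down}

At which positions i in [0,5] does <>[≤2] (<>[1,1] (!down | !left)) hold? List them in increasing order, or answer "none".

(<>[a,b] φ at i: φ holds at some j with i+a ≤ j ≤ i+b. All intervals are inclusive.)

0, 1, 2, 3, 4, 5

Evaluate at each i in [0,5]:
  i=0: ✓ (witness j=0)
  i=1: ✓ (witness j=1)
  i=2: ✓ (witness j=2)
  i=3: ✓ (witness j=4)
  i=4: ✓ (witness j=4)
  i=5: ✓ (witness j=5)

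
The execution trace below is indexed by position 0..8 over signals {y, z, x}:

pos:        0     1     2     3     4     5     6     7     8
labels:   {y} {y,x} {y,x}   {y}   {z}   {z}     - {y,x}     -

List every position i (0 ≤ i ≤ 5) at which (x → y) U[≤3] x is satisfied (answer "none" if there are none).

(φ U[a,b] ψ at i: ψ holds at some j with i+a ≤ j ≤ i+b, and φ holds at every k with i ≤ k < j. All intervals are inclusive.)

Evaluate at each i in [0,5]:
  i=0: ✓ (rhs at j=1; lhs holds on [0,0])
  i=1: ✓ (rhs at j=1)
  i=2: ✓ (rhs at j=2)
  i=3: ✗ (no rhs in [3,6])
  i=4: ✓ (rhs at j=7; lhs holds on [4,6])
  i=5: ✓ (rhs at j=7; lhs holds on [5,6])

0, 1, 2, 4, 5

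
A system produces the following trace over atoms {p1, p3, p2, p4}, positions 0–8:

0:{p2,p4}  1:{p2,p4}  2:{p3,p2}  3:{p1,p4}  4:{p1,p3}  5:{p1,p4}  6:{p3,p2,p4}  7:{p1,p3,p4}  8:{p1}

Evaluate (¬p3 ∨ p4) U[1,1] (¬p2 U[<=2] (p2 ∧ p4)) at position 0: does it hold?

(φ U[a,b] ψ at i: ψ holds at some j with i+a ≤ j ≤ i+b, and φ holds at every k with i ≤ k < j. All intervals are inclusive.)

Holds

Need some j in [1,1] with (¬p2 U[<=2] (p2 ∧ p4)), and (¬p3 ∨ p4) at every k in [0,j-1].
  j=1: (¬p2 U[<=2] (p2 ∧ p4)) holds; (¬p3 ∨ p4) holds at every k in [0,0] → satisfied.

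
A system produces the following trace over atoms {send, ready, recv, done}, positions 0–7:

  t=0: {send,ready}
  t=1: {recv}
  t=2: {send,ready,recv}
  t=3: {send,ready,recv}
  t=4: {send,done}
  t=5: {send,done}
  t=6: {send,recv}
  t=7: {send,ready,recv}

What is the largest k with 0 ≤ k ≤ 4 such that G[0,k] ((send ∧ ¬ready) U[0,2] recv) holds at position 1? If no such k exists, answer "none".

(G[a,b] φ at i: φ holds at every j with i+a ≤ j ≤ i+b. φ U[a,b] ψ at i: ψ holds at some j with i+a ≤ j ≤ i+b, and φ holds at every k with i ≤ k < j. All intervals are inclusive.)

4

((send ∧ ¬ready) U[0,2] recv) must hold from j=1 onward; find where it first fails.
  j=1: holds
  j=2: holds
  j=3: holds
  j=4: holds
  j=5: holds
Holds through j=5; largest k = 4.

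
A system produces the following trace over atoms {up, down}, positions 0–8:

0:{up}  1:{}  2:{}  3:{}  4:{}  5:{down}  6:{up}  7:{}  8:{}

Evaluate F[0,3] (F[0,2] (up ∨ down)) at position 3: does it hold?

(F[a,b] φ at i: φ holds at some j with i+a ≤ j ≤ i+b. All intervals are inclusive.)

Check F[0,2] (up ∨ down) at each j in [3,6]:
  j=3: holds (witness at 5)
  j=4: holds (witness at 5)
  j=5: holds (witness at 5)
  j=6: holds (witness at 6)
Found at j=3 → formula holds.

Holds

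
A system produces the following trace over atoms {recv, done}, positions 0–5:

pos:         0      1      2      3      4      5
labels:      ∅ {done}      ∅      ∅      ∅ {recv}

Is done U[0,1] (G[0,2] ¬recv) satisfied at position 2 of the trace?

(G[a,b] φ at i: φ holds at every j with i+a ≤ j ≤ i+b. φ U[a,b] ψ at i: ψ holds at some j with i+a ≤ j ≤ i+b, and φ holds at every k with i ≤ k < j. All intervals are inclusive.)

Yes

Need some j in [2,3] with G[0,2] ¬recv, and done at every k in [2,j-1].
  j=2: G[0,2] ¬recv holds; no prefix to check → satisfied.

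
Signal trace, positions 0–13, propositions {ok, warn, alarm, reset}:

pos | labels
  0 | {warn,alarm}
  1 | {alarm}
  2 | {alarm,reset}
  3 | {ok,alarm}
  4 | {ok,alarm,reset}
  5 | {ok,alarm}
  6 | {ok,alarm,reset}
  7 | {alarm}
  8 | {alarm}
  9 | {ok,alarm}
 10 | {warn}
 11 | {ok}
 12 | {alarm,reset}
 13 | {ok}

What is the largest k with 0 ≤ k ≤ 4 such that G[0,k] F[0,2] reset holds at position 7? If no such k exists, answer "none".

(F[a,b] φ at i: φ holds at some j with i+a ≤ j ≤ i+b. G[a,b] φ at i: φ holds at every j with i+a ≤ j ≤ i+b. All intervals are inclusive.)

F[0,2] reset must hold from j=7 onward; find where it first fails.
  j=7: fails → no k works.

none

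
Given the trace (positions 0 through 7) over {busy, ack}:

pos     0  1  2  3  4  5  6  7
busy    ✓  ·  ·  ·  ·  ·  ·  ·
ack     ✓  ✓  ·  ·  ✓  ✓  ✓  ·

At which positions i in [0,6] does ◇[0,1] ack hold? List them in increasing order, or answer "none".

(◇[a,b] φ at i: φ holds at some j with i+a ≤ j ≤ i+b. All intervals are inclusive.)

Evaluate at each i in [0,6]:
  i=0: ✓ (witness j=0)
  i=1: ✓ (witness j=1)
  i=2: ✗ (none in [2,3])
  i=3: ✓ (witness j=4)
  i=4: ✓ (witness j=4)
  i=5: ✓ (witness j=5)
  i=6: ✓ (witness j=6)

0, 1, 3, 4, 5, 6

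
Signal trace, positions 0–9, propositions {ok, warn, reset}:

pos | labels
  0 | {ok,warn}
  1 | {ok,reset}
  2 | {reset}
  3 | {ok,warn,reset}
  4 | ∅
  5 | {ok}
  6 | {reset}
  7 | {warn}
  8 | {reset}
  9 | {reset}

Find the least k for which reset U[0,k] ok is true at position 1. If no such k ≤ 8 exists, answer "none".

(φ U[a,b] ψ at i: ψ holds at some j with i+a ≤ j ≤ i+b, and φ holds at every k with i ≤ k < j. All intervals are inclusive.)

Need earliest j ≥ 1 with ok, and reset at every k in [1,j-1].
  j=1: rhs holds (empty prefix). k = 0.

0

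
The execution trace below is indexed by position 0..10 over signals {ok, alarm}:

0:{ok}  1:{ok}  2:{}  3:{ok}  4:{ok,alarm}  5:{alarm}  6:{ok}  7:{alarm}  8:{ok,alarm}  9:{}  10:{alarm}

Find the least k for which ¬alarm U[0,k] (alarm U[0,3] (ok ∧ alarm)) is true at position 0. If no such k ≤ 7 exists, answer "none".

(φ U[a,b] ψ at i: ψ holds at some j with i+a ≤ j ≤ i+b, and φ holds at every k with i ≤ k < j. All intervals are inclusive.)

Need earliest j ≥ 0 with (alarm U[0,3] (ok ∧ alarm)), and ¬alarm at every k in [0,j-1].
  j=0: rhs fails.
  j=1: rhs fails.
  j=2: rhs fails.
  j=3: rhs fails.
  j=4: rhs holds; lhs holds on [0,3]. k = 4.

4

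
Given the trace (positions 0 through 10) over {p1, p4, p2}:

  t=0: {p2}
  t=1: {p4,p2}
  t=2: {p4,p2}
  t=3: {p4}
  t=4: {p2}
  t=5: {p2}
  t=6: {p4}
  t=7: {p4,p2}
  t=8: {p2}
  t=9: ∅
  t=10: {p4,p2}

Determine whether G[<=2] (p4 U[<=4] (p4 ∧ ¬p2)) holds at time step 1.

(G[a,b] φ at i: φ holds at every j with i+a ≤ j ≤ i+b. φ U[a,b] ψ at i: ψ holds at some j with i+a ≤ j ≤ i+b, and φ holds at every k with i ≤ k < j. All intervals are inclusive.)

True

Check (p4 U[<=4] (p4 ∧ ¬p2)) at every j in [1,3]:
  j=1: holds
  j=2: holds
  j=3: holds
All positions satisfy it → formula holds.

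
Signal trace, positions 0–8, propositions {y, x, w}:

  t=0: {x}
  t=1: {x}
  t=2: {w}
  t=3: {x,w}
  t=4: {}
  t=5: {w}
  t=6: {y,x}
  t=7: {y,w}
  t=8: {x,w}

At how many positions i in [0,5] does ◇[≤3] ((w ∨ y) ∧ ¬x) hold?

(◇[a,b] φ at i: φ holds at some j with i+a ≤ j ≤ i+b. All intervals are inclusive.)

Evaluate at each i in [0,5]:
  i=0: ✓ (witness j=2)
  i=1: ✓ (witness j=2)
  i=2: ✓ (witness j=2)
  i=3: ✓ (witness j=5)
  i=4: ✓ (witness j=5)
  i=5: ✓ (witness j=5)
Positions where it holds: {0, 1, 2, 3, 4, 5} → 6.

6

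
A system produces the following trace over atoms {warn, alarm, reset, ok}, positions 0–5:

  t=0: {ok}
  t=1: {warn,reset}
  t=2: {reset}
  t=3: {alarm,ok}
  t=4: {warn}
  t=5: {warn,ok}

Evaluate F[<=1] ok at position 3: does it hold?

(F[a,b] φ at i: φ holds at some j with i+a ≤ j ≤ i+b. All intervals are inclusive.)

True

Check ok at each j in [3,4]:
  j=3: true
  j=4: false
Found at j=3 → formula holds.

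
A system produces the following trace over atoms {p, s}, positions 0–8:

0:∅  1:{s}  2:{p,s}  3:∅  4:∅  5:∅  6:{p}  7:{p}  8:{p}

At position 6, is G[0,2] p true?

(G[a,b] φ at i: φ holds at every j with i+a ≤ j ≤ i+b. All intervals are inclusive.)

Check p at every j in [6,8]:
  j=6: true
  j=7: true
  j=8: true
All positions satisfy it → formula holds.

Yes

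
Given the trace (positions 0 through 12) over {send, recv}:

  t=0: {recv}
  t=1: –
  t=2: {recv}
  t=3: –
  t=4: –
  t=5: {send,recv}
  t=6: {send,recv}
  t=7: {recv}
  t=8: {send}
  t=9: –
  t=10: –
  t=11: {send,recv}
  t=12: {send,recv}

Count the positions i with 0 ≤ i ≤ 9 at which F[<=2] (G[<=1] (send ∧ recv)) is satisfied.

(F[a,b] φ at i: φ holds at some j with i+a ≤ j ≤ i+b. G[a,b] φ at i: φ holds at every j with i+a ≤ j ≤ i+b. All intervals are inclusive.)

4

Evaluate at each i in [0,9]:
  i=0: ✗ (none in [0,2])
  i=1: ✗ (none in [1,3])
  i=2: ✗ (none in [2,4])
  i=3: ✓ (witness j=5)
  i=4: ✓ (witness j=5)
  i=5: ✓ (witness j=5)
  i=6: ✗ (none in [6,8])
  i=7: ✗ (none in [7,9])
  i=8: ✗ (none in [8,10])
  i=9: ✓ (witness j=11)
Positions where it holds: {3, 4, 5, 9} → 4.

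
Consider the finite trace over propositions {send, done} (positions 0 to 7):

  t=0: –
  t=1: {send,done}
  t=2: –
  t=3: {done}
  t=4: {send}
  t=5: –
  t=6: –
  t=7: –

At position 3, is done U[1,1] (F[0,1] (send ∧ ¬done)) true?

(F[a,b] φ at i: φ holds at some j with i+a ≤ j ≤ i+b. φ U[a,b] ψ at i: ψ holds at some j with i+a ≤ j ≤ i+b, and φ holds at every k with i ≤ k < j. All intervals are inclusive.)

True

Need some j in [4,4] with F[0,1] (send ∧ ¬done), and done at every k in [3,j-1].
  j=4: F[0,1] (send ∧ ¬done) holds; done holds at every k in [3,3] → satisfied.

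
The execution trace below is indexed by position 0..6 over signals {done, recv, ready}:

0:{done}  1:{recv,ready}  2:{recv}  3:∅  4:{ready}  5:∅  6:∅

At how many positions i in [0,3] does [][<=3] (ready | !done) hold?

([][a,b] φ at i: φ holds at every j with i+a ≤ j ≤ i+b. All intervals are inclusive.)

3

Evaluate at each i in [0,3]:
  i=0: ✗ (fails at j=0)
  i=1: ✓ (all of [1,4])
  i=2: ✓ (all of [2,5])
  i=3: ✓ (all of [3,6])
Positions where it holds: {1, 2, 3} → 3.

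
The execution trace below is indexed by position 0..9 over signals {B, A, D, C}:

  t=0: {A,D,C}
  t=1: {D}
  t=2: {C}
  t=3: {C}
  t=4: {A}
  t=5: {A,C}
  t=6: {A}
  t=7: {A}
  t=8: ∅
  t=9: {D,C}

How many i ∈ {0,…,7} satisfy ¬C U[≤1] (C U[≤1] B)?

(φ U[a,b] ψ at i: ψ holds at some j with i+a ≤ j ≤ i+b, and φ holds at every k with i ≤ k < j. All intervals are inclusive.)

Evaluate at each i in [0,7]:
  i=0: ✗ (no rhs in [0,1])
  i=1: ✗ (no rhs in [1,2])
  i=2: ✗ (no rhs in [2,3])
  i=3: ✗ (no rhs in [3,4])
  i=4: ✗ (no rhs in [4,5])
  i=5: ✗ (no rhs in [5,6])
  i=6: ✗ (no rhs in [6,7])
  i=7: ✗ (no rhs in [7,8])
Positions where it holds: {} → 0.

0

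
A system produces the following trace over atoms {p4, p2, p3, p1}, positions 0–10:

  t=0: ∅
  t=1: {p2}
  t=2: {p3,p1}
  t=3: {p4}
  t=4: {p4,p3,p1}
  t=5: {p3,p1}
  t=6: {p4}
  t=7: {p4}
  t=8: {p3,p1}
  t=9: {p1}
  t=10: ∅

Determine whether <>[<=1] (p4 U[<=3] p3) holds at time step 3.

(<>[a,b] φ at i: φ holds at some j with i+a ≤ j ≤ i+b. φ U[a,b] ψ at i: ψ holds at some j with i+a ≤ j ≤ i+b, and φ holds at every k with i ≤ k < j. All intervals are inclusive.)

Holds

Check (p4 U[<=3] p3) at each j in [3,4]:
  j=3: holds
  j=4: holds
Found at j=3 → formula holds.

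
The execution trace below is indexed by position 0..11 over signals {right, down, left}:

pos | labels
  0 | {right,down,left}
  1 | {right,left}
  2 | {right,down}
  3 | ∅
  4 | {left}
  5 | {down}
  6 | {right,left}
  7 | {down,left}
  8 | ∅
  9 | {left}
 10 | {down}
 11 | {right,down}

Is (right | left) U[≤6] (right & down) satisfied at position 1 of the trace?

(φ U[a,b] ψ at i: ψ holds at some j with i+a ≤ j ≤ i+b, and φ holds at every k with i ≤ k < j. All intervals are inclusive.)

Need some j in [1,7] with (right & down), and (right | left) at every k in [1,j-1].
  j=1: (right & down) false.
  j=2: (right & down) holds; (right | left) holds at every k in [1,1] → satisfied.

Yes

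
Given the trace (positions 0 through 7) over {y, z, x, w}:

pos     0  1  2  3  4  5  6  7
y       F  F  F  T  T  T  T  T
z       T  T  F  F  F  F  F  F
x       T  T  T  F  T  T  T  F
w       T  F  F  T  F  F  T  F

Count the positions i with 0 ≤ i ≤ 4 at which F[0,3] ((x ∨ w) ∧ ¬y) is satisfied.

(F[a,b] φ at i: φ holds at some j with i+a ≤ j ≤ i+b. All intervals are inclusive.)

Evaluate at each i in [0,4]:
  i=0: ✓ (witness j=0)
  i=1: ✓ (witness j=1)
  i=2: ✓ (witness j=2)
  i=3: ✗ (none in [3,6])
  i=4: ✗ (none in [4,7])
Positions where it holds: {0, 1, 2} → 3.

3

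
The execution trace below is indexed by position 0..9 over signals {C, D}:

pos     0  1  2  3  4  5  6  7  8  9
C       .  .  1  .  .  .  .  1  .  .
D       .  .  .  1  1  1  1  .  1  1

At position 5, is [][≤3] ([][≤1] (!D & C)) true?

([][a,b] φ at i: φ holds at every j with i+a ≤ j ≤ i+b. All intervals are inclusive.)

Does not hold

Check [][≤1] (!D & C) at every j in [5,8]:
  j=5: fails at 5
  j=6: fails at 6
  j=7: fails at 8
  j=8: fails at 8
Fails at j=5 → formula fails.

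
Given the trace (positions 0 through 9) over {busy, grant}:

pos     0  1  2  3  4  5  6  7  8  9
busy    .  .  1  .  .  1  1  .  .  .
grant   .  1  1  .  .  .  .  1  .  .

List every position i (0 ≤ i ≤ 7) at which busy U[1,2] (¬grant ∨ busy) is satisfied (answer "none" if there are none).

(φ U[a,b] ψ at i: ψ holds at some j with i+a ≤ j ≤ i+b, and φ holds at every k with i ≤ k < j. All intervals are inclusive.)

Evaluate at each i in [0,7]:
  i=0: ✗ (lhs fails at k=0 before rhs at j=2)
  i=1: ✗ (lhs fails at k=1 before rhs at j=2)
  i=2: ✓ (rhs at j=3; lhs holds on [2,2])
  i=3: ✗ (lhs fails at k=3 before rhs at j=4)
  i=4: ✗ (lhs fails at k=4 before rhs at j=5)
  i=5: ✓ (rhs at j=6; lhs holds on [5,5])
  i=6: ✗ (lhs fails at k=7 before rhs at j=8)
  i=7: ✗ (lhs fails at k=7 before rhs at j=8)

2, 5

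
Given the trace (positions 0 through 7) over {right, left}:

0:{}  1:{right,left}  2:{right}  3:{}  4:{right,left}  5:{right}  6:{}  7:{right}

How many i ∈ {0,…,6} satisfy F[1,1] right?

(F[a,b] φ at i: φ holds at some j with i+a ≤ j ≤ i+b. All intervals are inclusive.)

Evaluate at each i in [0,6]:
  i=0: ✓ (witness j=1)
  i=1: ✓ (witness j=2)
  i=2: ✗ (none in [3,3])
  i=3: ✓ (witness j=4)
  i=4: ✓ (witness j=5)
  i=5: ✗ (none in [6,6])
  i=6: ✓ (witness j=7)
Positions where it holds: {0, 1, 3, 4, 6} → 5.

5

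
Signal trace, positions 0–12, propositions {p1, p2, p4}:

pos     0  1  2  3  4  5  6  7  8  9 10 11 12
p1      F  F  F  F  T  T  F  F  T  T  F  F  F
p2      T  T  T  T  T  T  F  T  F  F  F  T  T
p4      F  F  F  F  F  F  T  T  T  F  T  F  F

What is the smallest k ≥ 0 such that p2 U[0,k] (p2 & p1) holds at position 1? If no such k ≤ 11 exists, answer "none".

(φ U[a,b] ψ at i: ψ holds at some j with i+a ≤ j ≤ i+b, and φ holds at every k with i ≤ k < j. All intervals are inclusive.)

3

Need earliest j ≥ 1 with (p2 & p1), and p2 at every k in [1,j-1].
  j=1: rhs fails.
  j=2: rhs fails.
  j=3: rhs fails.
  j=4: rhs holds; lhs holds on [1,3]. k = 3.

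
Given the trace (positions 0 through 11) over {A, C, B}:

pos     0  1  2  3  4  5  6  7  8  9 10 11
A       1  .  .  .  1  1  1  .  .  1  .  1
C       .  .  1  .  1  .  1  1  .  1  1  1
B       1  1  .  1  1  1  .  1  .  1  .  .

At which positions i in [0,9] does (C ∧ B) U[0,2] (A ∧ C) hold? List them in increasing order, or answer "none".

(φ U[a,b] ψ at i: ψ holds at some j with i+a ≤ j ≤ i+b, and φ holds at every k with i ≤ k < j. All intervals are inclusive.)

Evaluate at each i in [0,9]:
  i=0: ✗ (no rhs in [0,2])
  i=1: ✗ (no rhs in [1,3])
  i=2: ✗ (lhs fails at k=2 before rhs at j=4)
  i=3: ✗ (lhs fails at k=3 before rhs at j=4)
  i=4: ✓ (rhs at j=4)
  i=5: ✗ (lhs fails at k=5 before rhs at j=6)
  i=6: ✓ (rhs at j=6)
  i=7: ✗ (lhs fails at k=8 before rhs at j=9)
  i=8: ✗ (lhs fails at k=8 before rhs at j=9)
  i=9: ✓ (rhs at j=9)

4, 6, 9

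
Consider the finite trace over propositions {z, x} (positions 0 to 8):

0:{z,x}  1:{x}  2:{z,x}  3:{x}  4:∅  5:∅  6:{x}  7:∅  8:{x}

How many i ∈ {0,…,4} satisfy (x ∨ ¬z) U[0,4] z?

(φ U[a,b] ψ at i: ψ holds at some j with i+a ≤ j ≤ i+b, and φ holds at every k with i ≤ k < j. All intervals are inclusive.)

Evaluate at each i in [0,4]:
  i=0: ✓ (rhs at j=0)
  i=1: ✓ (rhs at j=2; lhs holds on [1,1])
  i=2: ✓ (rhs at j=2)
  i=3: ✗ (no rhs in [3,7])
  i=4: ✗ (no rhs in [4,8])
Positions where it holds: {0, 1, 2} → 3.

3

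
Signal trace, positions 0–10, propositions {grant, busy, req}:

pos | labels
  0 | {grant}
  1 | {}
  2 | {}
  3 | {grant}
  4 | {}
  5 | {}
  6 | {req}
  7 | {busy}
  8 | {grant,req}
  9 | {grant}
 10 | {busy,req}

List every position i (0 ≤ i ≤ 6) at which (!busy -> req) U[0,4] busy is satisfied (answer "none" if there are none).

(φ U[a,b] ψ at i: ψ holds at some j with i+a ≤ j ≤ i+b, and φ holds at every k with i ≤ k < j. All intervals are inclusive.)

6

Evaluate at each i in [0,6]:
  i=0: ✗ (no rhs in [0,4])
  i=1: ✗ (no rhs in [1,5])
  i=2: ✗ (no rhs in [2,6])
  i=3: ✗ (lhs fails at k=3 before rhs at j=7)
  i=4: ✗ (lhs fails at k=4 before rhs at j=7)
  i=5: ✗ (lhs fails at k=5 before rhs at j=7)
  i=6: ✓ (rhs at j=7; lhs holds on [6,6])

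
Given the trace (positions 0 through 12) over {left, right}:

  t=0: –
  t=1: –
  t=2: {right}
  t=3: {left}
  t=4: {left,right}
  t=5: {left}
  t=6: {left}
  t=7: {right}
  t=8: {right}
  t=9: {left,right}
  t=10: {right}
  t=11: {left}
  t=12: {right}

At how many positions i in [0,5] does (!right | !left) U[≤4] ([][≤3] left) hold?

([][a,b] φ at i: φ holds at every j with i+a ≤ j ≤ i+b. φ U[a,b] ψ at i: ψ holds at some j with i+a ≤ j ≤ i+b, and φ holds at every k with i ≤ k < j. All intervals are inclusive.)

Evaluate at each i in [0,5]:
  i=0: ✓ (rhs at j=3; lhs holds on [0,2])
  i=1: ✓ (rhs at j=3; lhs holds on [1,2])
  i=2: ✓ (rhs at j=3; lhs holds on [2,2])
  i=3: ✓ (rhs at j=3)
  i=4: ✗ (no rhs in [4,8])
  i=5: ✗ (no rhs in [5,9])
Positions where it holds: {0, 1, 2, 3} → 4.

4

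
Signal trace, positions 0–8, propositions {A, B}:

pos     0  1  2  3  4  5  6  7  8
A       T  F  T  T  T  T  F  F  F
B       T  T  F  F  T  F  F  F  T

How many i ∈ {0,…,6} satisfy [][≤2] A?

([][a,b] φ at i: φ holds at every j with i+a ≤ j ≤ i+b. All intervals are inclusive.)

Evaluate at each i in [0,6]:
  i=0: ✗ (fails at j=1)
  i=1: ✗ (fails at j=1)
  i=2: ✓ (all of [2,4])
  i=3: ✓ (all of [3,5])
  i=4: ✗ (fails at j=6)
  i=5: ✗ (fails at j=6)
  i=6: ✗ (fails at j=6)
Positions where it holds: {2, 3} → 2.

2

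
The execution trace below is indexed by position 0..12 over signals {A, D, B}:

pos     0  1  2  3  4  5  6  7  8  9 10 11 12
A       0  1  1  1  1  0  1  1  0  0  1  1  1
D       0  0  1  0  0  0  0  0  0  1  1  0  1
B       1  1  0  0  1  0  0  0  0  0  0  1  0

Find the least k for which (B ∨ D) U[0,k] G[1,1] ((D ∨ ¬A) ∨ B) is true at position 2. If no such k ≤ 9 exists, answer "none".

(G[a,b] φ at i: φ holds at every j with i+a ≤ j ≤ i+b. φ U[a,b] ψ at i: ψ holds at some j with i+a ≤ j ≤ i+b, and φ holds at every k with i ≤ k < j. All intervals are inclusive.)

Need earliest j ≥ 2 with G[1,1] ((D ∨ ¬A) ∨ B), and (B ∨ D) at every k in [2,j-1].
  j=2: rhs fails.
  j=3: rhs holds; lhs holds on [2,2]. k = 1.

1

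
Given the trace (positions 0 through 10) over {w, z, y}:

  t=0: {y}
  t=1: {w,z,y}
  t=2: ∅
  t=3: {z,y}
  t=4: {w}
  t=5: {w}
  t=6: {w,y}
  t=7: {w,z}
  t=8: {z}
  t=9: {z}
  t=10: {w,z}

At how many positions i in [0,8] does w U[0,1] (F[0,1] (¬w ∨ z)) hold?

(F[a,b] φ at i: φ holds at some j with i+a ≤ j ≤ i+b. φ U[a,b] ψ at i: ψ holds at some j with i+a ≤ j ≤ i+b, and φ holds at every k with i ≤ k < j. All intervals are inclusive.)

Evaluate at each i in [0,8]:
  i=0: ✓ (rhs at j=0)
  i=1: ✓ (rhs at j=1)
  i=2: ✓ (rhs at j=2)
  i=3: ✓ (rhs at j=3)
  i=4: ✗ (no rhs in [4,5])
  i=5: ✓ (rhs at j=6; lhs holds on [5,5])
  i=6: ✓ (rhs at j=6)
  i=7: ✓ (rhs at j=7)
  i=8: ✓ (rhs at j=8)
Positions where it holds: {0, 1, 2, 3, 5, 6, 7, 8} → 8.

8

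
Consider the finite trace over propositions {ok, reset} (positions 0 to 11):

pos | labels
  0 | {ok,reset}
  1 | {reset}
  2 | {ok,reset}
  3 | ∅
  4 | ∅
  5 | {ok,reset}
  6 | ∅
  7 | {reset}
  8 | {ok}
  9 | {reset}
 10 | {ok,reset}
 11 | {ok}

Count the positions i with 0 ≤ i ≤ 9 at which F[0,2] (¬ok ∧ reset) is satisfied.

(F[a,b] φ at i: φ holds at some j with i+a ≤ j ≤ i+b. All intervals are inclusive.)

7

Evaluate at each i in [0,9]:
  i=0: ✓ (witness j=1)
  i=1: ✓ (witness j=1)
  i=2: ✗ (none in [2,4])
  i=3: ✗ (none in [3,5])
  i=4: ✗ (none in [4,6])
  i=5: ✓ (witness j=7)
  i=6: ✓ (witness j=7)
  i=7: ✓ (witness j=7)
  i=8: ✓ (witness j=9)
  i=9: ✓ (witness j=9)
Positions where it holds: {0, 1, 5, 6, 7, 8, 9} → 7.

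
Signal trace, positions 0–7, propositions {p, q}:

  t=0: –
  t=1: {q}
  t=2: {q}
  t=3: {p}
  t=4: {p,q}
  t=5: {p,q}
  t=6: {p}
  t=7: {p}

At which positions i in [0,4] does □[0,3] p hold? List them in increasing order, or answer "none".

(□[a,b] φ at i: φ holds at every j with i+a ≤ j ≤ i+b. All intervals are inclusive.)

Evaluate at each i in [0,4]:
  i=0: ✗ (fails at j=0)
  i=1: ✗ (fails at j=1)
  i=2: ✗ (fails at j=2)
  i=3: ✓ (all of [3,6])
  i=4: ✓ (all of [4,7])

3, 4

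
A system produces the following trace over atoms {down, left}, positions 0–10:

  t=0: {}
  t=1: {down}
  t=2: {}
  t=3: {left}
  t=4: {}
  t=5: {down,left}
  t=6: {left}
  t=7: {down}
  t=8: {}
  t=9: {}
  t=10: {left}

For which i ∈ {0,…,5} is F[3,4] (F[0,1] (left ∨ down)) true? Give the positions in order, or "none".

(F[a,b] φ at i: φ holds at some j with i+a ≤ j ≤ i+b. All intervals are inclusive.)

Evaluate at each i in [0,5]:
  i=0: ✓ (witness j=3)
  i=1: ✓ (witness j=4)
  i=2: ✓ (witness j=5)
  i=3: ✓ (witness j=6)
  i=4: ✓ (witness j=7)
  i=5: ✓ (witness j=9)

0, 1, 2, 3, 4, 5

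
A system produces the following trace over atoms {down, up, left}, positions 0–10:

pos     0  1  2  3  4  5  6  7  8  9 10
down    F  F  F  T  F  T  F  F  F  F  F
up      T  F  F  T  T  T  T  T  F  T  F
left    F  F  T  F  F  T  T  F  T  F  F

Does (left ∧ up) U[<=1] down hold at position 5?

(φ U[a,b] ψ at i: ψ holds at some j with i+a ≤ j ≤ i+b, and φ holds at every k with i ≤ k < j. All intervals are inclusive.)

True

Need some j in [5,6] with down, and (left ∧ up) at every k in [5,j-1].
  j=5: down holds; no prefix to check → satisfied.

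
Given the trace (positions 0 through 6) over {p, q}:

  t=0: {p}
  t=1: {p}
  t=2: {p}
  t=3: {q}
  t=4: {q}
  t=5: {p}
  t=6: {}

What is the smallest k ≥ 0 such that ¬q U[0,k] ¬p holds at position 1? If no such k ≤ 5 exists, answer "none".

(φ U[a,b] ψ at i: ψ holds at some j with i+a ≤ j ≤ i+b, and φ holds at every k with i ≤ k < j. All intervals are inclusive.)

2

Need earliest j ≥ 1 with ¬p, and ¬q at every k in [1,j-1].
  j=1: rhs fails.
  j=2: rhs fails.
  j=3: rhs holds; lhs holds on [1,2]. k = 2.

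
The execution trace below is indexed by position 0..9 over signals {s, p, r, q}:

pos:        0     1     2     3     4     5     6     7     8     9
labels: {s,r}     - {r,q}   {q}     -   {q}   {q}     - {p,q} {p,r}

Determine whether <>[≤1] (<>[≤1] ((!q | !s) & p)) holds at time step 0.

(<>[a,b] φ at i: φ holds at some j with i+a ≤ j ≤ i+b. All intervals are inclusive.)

No

Check <>[≤1] ((!q | !s) & p) at each j in [0,1]:
  j=0: fails (none in [0,1])
  j=1: fails (none in [1,2])
No position in the window satisfies it → formula fails.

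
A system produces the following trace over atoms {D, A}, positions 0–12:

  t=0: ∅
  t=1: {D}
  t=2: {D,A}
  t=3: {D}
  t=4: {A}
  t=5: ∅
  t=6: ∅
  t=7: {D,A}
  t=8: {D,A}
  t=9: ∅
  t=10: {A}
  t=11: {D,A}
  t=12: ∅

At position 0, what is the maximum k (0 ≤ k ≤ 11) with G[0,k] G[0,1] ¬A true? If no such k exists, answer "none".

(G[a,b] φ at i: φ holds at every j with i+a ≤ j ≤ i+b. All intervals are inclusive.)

0

G[0,1] ¬A must hold from j=0 onward; find where it first fails.
  j=0: holds
  j=1: fails
Holds on [0,0], so largest k = 0.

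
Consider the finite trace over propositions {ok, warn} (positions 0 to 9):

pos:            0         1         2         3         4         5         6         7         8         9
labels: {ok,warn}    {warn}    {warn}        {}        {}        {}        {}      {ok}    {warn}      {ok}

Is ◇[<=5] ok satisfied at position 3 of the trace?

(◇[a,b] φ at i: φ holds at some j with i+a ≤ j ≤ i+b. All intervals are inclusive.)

True

Check ok at each j in [3,8]:
  j=3: false
  j=4: false
  j=5: false
  j=6: false
  j=7: true
  j=8: false
Found at j=7 → formula holds.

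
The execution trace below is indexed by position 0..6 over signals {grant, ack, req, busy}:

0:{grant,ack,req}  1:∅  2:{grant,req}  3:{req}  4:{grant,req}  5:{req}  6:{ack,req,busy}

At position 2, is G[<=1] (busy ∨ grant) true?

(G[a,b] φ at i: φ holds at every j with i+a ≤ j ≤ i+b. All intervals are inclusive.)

No

Check (busy ∨ grant) at every j in [2,3]:
  j=2: true
  j=3: false
Fails at j=3 → formula fails.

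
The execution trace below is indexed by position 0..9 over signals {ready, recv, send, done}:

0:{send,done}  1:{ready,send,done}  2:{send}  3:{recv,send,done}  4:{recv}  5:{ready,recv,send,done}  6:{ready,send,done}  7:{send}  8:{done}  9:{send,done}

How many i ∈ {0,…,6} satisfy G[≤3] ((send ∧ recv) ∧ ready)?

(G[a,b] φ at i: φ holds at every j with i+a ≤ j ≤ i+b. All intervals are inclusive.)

0

Evaluate at each i in [0,6]:
  i=0: ✗ (fails at j=0)
  i=1: ✗ (fails at j=1)
  i=2: ✗ (fails at j=2)
  i=3: ✗ (fails at j=3)
  i=4: ✗ (fails at j=4)
  i=5: ✗ (fails at j=6)
  i=6: ✗ (fails at j=6)
Positions where it holds: {} → 0.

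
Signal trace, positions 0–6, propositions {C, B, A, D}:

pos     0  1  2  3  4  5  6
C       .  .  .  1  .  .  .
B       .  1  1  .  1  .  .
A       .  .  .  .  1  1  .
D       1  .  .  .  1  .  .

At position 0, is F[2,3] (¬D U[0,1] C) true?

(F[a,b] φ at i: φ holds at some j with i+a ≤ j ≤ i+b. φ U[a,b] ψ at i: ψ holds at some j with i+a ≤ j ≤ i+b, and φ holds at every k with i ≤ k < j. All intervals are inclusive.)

Check (¬D U[0,1] C) at each j in [2,3]:
  j=2: holds
  j=3: holds
Found at j=2 → formula holds.

Holds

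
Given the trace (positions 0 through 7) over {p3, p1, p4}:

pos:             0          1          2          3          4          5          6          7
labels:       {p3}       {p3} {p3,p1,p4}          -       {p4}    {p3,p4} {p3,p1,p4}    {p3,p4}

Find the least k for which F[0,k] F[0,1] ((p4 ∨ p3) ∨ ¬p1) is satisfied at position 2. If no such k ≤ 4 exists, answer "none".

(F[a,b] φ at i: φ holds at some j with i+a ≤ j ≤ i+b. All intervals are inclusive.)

0

Scan j = 2,3,… for F[0,1] ((p4 ∨ p3) ∨ ¬p1):
  j=2: holds
First hit at j=2, so smallest k = 2-2 = 0.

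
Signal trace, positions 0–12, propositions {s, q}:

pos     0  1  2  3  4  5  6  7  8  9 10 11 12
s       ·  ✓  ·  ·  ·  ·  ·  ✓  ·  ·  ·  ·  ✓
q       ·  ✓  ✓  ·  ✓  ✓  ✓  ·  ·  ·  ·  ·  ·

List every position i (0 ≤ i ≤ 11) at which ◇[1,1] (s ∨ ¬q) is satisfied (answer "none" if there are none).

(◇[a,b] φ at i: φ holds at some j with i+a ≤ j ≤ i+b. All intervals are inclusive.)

Evaluate at each i in [0,11]:
  i=0: ✓ (witness j=1)
  i=1: ✗ (none in [2,2])
  i=2: ✓ (witness j=3)
  i=3: ✗ (none in [4,4])
  i=4: ✗ (none in [5,5])
  i=5: ✗ (none in [6,6])
  i=6: ✓ (witness j=7)
  i=7: ✓ (witness j=8)
  i=8: ✓ (witness j=9)
  i=9: ✓ (witness j=10)
  i=10: ✓ (witness j=11)
  i=11: ✓ (witness j=12)

0, 2, 6, 7, 8, 9, 10, 11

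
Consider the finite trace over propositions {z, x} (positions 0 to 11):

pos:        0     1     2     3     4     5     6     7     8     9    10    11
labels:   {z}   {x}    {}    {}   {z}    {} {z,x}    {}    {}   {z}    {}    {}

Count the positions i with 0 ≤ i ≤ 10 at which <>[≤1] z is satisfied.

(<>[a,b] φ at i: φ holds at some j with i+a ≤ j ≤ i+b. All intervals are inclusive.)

7

Evaluate at each i in [0,10]:
  i=0: ✓ (witness j=0)
  i=1: ✗ (none in [1,2])
  i=2: ✗ (none in [2,3])
  i=3: ✓ (witness j=4)
  i=4: ✓ (witness j=4)
  i=5: ✓ (witness j=6)
  i=6: ✓ (witness j=6)
  i=7: ✗ (none in [7,8])
  i=8: ✓ (witness j=9)
  i=9: ✓ (witness j=9)
  i=10: ✗ (none in [10,11])
Positions where it holds: {0, 3, 4, 5, 6, 8, 9} → 7.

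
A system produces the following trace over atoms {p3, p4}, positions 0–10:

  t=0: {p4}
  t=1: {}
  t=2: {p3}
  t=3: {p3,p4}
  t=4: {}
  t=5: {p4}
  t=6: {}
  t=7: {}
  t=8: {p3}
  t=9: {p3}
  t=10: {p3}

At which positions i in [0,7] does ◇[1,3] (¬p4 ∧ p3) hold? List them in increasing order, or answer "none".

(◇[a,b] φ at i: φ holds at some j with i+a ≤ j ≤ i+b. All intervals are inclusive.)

Evaluate at each i in [0,7]:
  i=0: ✓ (witness j=2)
  i=1: ✓ (witness j=2)
  i=2: ✗ (none in [3,5])
  i=3: ✗ (none in [4,6])
  i=4: ✗ (none in [5,7])
  i=5: ✓ (witness j=8)
  i=6: ✓ (witness j=8)
  i=7: ✓ (witness j=8)

0, 1, 5, 6, 7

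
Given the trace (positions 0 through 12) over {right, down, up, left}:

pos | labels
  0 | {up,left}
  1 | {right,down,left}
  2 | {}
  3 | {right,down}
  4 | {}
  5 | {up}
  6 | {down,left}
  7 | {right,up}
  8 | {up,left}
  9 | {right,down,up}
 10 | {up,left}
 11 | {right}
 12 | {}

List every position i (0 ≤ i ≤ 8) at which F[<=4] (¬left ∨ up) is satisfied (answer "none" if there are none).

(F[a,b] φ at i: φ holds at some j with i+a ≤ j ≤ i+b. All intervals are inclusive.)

Evaluate at each i in [0,8]:
  i=0: ✓ (witness j=0)
  i=1: ✓ (witness j=2)
  i=2: ✓ (witness j=2)
  i=3: ✓ (witness j=3)
  i=4: ✓ (witness j=4)
  i=5: ✓ (witness j=5)
  i=6: ✓ (witness j=7)
  i=7: ✓ (witness j=7)
  i=8: ✓ (witness j=8)

0, 1, 2, 3, 4, 5, 6, 7, 8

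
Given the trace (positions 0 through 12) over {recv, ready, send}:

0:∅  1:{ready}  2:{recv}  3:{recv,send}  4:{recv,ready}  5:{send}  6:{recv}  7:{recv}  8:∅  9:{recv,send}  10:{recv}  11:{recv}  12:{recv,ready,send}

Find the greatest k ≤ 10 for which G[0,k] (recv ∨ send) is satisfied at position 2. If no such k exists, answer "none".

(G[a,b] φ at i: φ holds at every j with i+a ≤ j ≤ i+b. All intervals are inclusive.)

5

(recv ∨ send) must hold from j=2 onward; find where it first fails.
  j=2: holds
  j=3: holds
  j=4: holds
  j=5: holds
  j=6: holds
  j=7: holds
  j=8: fails
Holds on [2,7], so largest k = 5.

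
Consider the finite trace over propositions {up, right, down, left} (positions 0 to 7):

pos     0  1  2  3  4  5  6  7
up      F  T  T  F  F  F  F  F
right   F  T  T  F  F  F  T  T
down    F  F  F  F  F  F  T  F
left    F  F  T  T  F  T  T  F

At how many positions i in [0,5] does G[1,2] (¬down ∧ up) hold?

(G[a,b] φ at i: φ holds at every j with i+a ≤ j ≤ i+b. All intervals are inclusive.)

Evaluate at each i in [0,5]:
  i=0: ✓ (all of [1,2])
  i=1: ✗ (fails at j=3)
  i=2: ✗ (fails at j=3)
  i=3: ✗ (fails at j=4)
  i=4: ✗ (fails at j=5)
  i=5: ✗ (fails at j=6)
Positions where it holds: {0} → 1.

1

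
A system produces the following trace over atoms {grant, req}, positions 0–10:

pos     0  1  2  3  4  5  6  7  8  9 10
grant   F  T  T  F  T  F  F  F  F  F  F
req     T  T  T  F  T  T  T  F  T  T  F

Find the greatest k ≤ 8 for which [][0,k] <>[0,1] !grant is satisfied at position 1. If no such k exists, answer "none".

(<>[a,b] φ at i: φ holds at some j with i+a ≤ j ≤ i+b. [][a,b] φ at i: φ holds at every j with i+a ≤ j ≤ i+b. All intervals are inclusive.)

<>[0,1] !grant must hold from j=1 onward; find where it first fails.
  j=1: fails → no k works.

none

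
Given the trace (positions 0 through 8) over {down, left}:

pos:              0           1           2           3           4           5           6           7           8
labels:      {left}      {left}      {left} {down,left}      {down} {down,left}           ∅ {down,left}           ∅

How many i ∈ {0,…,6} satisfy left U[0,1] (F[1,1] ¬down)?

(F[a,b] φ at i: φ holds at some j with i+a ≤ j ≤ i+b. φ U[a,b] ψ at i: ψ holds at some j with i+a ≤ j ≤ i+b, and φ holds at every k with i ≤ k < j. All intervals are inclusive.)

3

Evaluate at each i in [0,6]:
  i=0: ✓ (rhs at j=0)
  i=1: ✓ (rhs at j=1)
  i=2: ✗ (no rhs in [2,3])
  i=3: ✗ (no rhs in [3,4])
  i=4: ✗ (lhs fails at k=4 before rhs at j=5)
  i=5: ✓ (rhs at j=5)
  i=6: ✗ (lhs fails at k=6 before rhs at j=7)
Positions where it holds: {0, 1, 5} → 3.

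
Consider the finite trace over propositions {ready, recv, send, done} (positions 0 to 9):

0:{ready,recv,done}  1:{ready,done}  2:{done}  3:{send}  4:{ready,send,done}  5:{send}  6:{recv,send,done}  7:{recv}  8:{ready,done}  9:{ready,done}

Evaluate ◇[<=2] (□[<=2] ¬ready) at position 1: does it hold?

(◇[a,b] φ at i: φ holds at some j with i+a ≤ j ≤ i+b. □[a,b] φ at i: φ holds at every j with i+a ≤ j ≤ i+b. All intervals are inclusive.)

No

Check □[<=2] ¬ready at each j in [1,3]:
  j=1: fails at 1
  j=2: fails at 4
  j=3: fails at 4
No position in the window satisfies it → formula fails.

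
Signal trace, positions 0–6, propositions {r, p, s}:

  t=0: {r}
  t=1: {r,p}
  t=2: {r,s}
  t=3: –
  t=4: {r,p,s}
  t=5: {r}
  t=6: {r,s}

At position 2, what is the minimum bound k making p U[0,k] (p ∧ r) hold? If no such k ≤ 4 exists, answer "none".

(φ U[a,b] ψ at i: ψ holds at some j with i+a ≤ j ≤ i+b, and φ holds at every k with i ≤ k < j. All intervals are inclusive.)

Need earliest j ≥ 2 with (p ∧ r), and p at every k in [2,j-1].
  j=2: rhs fails.
  j=3: rhs fails.
  j=4: rhs holds but lhs fails at k=2.
  j=5: rhs fails.
  j=6: rhs fails.
No witness within the range → none.

none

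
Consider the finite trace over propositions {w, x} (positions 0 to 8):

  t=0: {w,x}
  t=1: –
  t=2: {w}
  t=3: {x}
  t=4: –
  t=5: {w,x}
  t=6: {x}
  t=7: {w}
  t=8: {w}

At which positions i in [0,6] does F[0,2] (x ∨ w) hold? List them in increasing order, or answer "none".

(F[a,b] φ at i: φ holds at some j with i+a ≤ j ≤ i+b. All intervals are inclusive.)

Evaluate at each i in [0,6]:
  i=0: ✓ (witness j=0)
  i=1: ✓ (witness j=2)
  i=2: ✓ (witness j=2)
  i=3: ✓ (witness j=3)
  i=4: ✓ (witness j=5)
  i=5: ✓ (witness j=5)
  i=6: ✓ (witness j=6)

0, 1, 2, 3, 4, 5, 6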